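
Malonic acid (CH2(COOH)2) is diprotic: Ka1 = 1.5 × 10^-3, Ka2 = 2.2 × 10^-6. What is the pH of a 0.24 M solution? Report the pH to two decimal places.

pH = 1.74

Ka1 ≫ Ka2, so treat the first dissociation as the only significant source of H+.
Ka1 = x²/(0.24 − x) = 1.5 × 10^-3
Solving the quadratic: x = (−Ka1 + √(Ka1² + 4·Ka1·C₀))/2 = 1.82 × 10^-2 M
pH = −log(1.82 × 10^-2) = 1.74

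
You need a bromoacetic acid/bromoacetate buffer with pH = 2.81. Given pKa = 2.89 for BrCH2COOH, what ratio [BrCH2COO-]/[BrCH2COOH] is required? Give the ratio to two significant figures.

pH = pKa + log(r) ⇒ log(r) = 2.81 − 2.89 = -0.08
r = [BrCH2COO-]/[BrCH2COOH] = 10^(-0.08) = 0.832

ratio = 0.83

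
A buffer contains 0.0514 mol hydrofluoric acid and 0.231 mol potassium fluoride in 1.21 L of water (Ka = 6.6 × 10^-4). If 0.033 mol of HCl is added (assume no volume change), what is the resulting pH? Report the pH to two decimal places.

pH = 3.55

After neutralization: n(HF) = 0.0844 mol, n(F-) = 0.198 mol.
pKa = −log(6.6 × 10^-4) = 3.180
pH = pKa + log([A⁻]/[HA]) = 3.180 + log(0.198/0.0844) = 3.180 +0.370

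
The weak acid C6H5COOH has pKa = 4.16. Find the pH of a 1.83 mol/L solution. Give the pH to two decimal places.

C6H5COOH ⇌ C6H5COO- + H+
Ka = 10^(−4.16) = 6.92 × 10^-5
Ka = x²/(1.83 − x) = 6.92 × 10^-5
Neglecting x in the denominator: x = √(6.92 × 10^-5 × 1.83) = 1.13 × 10^-2 M
pH = −log[H+] = −log(1.13 × 10^-2) = 1.95

pH = 1.95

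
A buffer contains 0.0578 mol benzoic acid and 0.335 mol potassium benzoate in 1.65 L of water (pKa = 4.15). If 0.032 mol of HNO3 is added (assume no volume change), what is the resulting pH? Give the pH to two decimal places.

Added H+ converts C6H5COO- to C6H5COOH: C6H5COOH → 0.0898 mol, C6H5COO- → 0.303 mol.
pH = pKa + log(n_C6H5COO-/n_C6H5COOH) = 4.15 + log(0.303/0.0898) = 4.15 + (+0.528)

pH = 4.68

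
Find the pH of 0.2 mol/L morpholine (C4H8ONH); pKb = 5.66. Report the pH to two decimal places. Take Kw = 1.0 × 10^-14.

pH = 10.82

C4H8ONH + H2O ⇌ C4H8ONH2+ + OH-
Kb = 10^(−5.66) = 2.19 × 10^-6
Let x = [OH-] at equilibrium. Kb = x²/(0.2 − x).
Since Kb ≪ C₀, x ≈ √(Kb·C₀) = 6.62 × 10^-4 M.
(x/C₀ = 0.33% < 5%, so the approximation holds.)
pOH = −log(6.62 × 10^-4) = 3.18; pH = 14.00 − 3.18 = 10.82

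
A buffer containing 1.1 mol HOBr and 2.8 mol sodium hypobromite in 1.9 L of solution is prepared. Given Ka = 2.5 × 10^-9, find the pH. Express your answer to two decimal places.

pKa = −log(2.5 × 10^-9) = 8.602
Henderson–Hasselbalch: pH = pKa + log([OBr-]/[HOBr]) = 8.602 + log(2.8/1.1)
pH = 8.602 + (+0.406) = 9.01

pH = 9.01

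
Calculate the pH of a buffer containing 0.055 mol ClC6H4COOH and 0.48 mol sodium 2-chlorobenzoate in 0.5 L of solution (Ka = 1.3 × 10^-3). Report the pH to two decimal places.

pKa = −log(1.3 × 10^-3) = 2.886
pH = pKa + log([A⁻]/[HA]) = 2.886 + log(0.48/0.055)
pH = 2.886 + (+0.941) = 3.83

pH = 3.83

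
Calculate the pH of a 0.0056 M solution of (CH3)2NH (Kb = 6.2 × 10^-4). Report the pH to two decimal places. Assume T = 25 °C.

pH = 11.20

(CH3)2NH + H2O ⇌ (CH3)2NH2+ + OH-
Kb = [OH-]²/(0.0056 − [OH-]) = 6.2 × 10^-4
The 5% rule fails; solving [OH-]² + Kb·[OH-] − Kb·C₀ = 0 exactly:
[OH-] = [−0.00062 + √(0.00062² + 1.39e-05)]/2 = 1.58 × 10^-3 M
pOH = −log(1.58 × 10^-3) = 2.80; pH = 14.00 − 2.80 = 11.20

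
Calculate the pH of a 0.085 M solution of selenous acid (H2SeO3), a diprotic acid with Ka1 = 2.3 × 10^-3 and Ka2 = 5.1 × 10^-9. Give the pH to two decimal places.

Since Ka1 ≫ Ka2, the first ionization dominates [H+].
Ka1 = x²/(0.085 − x) = 2.3 × 10^-3
Solving the quadratic: x = (−Ka1 + √(Ka1² + 4·Ka1·C₀))/2 = 1.29 × 10^-2 M
pH = −log(1.29 × 10^-2) = 1.89

pH = 1.89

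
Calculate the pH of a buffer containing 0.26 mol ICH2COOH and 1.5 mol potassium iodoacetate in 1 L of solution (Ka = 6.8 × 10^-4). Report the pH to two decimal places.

pKa = −log(6.8 × 10^-4) = 3.167
pH = pKa + log([A⁻]/[HA]) = 3.167 + log(1.5/0.26)
pH = 3.167 + (+0.761) = 3.93

pH = 3.93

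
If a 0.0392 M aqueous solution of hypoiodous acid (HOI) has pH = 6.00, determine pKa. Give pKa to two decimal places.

pKa = 10.59

[H+] = 10^(-6.00) = 1.00 × 10^-6 M
At equilibrium [HA] = 0.0392 − 1.00 × 10^-6 = 3.92 × 10^-2 M
Ka = [H+][A-]/[HA] = (1.00 × 10^-6)² / 3.92 × 10^-2 = 2.55 × 10^-11
pKa = -log(2.55 × 10^-11) = 10.59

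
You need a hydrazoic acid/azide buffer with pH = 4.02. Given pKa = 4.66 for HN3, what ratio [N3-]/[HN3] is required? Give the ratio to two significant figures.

pH = pKa + log(r) ⇒ log(r) = 4.02 − 4.66 = -0.64
r = [N3-]/[HN3] = 10^(-0.64) = 0.229

ratio = 0.23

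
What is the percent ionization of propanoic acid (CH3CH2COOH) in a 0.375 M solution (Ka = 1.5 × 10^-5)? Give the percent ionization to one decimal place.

CH3CH2COOH ⇌ CH3CH2COO- + H+; let x = [H+] at equilibrium.
x ≈ √(Ka·C₀) = √(1.5 × 10^-5 × 0.375) = 2.37 × 10^-3 M
Fraction ionized = 2.37 × 10^-3 / 0.375 = 0.0063 → 0.6%

0.6%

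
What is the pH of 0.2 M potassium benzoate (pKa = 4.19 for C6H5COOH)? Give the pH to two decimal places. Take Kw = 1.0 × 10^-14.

C6H5COO- is the conjugate base of the weak acid C6H5COOH.
Ka = 10^(−4.19) = 6.46 × 10^-5
Kb = Kw/Ka = 1.0×10^-14 / 6.46 × 10^-5 = 1.55 × 10^-10
From the ICE table, Kb = [OH-]²/(0.2 − [OH-]) = 1.55 × 10^-10.
Since Kb ≪ C₀, [OH-] ≈ √(Kb·C₀) = 5.57 × 10^-6 M.
([OH-]/C₀ = 0.0028% < 5%, so the approximation holds.)
pOH = −log(5.57 × 10^-6) = 5.25; pH = 14.00 − 5.25 = 8.75

pH = 8.75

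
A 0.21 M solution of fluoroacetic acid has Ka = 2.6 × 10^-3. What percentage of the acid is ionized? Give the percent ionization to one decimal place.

10.5%

FCH2COOH ⇌ FCH2COO- + H+; let x = [H+] at equilibrium.
Ka = x²/(C₀ − x); solving the quadratic gives x = 2.21 × 10^-2 M.
% ionization = x/C₀ × 100% = 2.21 × 10^-2/0.21 × 100% = 10.5%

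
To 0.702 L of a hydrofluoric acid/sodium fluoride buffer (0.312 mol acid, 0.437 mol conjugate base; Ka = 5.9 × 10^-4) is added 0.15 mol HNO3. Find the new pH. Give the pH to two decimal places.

pH = 3.02

Added H+ converts F- to HF: HF → 0.462 mol, F- → 0.287 mol.
pKa = −log(5.9 × 10^-4) = 3.229
pH = pKa + log([A⁻]/[HA]) = 3.229 + log(0.287/0.462) = 3.229 -0.207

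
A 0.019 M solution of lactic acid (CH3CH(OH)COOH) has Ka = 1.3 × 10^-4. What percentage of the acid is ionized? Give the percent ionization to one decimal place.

CH3CH(OH)COOH ⇌ CH3CH(OH)COO- + H+; let x = [H+] at equilibrium.
Solve x² + 0.00013x − 2.47e-06 = 0 → x = 1.51 × 10^-3 M
Fraction ionized = 1.51 × 10^-3 / 0.019 = 0.0795 → 7.9%

7.9%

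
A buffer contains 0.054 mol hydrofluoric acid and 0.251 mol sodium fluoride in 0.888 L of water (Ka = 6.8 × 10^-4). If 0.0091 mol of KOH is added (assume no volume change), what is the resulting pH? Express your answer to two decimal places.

pH = 3.93

After neutralization: n(HF) = 0.0449 mol, n(F-) = 0.26 mol.
pKa = −log(6.8 × 10^-4) = 3.167
pH = pKa + log([A⁻]/[HA]) = 3.167 + log(0.26/0.0449) = 3.167 +0.763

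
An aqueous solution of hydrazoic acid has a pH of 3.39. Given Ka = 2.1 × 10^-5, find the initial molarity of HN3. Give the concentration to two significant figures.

C₀ = 8.3 × 10^-3 M

[H+] = 10^(-3.39) = 4.07 × 10^-4 M = x
Ka = x²/(C₀ − x) ⇒ C₀ = x + x²/Ka
C₀ = 4.07 × 10^-4 + (4.07 × 10^-4)²/(2.1 × 10^-5) = 8.30 × 10^-3 M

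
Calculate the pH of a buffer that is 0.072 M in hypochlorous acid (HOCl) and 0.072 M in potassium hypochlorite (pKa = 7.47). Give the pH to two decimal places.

pH = 7.47

Henderson–Hasselbalch: pH = pKa + log([OCl-]/[HOCl]) = 7.47 + log(0.072/0.072)
pH = 7.47 + (+0.000) = 7.47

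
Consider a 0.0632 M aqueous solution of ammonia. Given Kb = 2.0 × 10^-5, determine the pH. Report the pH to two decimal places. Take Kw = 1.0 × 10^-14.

NH3 + H2O ⇌ NH4+ + OH-
Kb = [OH-]²/(0.0632 − [OH-]) = 2.0 × 10^-5
Assume [OH-] ≪ 0.0632: [OH-] ≈ √(2.0 × 10^-5 × 0.0632) = 1.12 × 10^-3 M
pOH = 2.95, so pH = 14.00 − pOH = 11.05

pH = 11.05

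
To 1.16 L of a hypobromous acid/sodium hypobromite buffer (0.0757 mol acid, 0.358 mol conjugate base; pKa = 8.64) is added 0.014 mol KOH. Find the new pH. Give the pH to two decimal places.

pH = 9.42

After neutralization: n(HOBr) = 0.0617 mol, n(OBr-) = 0.372 mol.
Henderson–Hasselbalch with mole ratio 0.372/0.0617: pH = 8.64 + (+0.780)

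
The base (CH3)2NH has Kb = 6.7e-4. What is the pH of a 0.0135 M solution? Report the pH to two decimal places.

(CH3)2NH + H2O ⇌ (CH3)2NH2+ + OH-
Kb = [OH-]²/(0.0135 − [OH-]) = 6.7 × 10^-4
[OH-] is not negligible relative to C₀; solve [OH-]² + 0.00067·[OH-] − 9.05e-06 = 0.
[OH-] = (−Kb + √(Kb² + 4·Kb·C₀))/2 = 2.69 × 10^-3 M
pOH = −log(2.69 × 10^-3) = 2.57; pH = 14.00 − 2.57 = 11.43

pH = 11.43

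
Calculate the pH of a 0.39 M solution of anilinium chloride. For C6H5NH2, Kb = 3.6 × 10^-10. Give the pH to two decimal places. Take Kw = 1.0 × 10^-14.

C6H5NH3+ is the conjugate acid of the weak base C6H5NH2.
Ka = Kw/Kb = 1.0×10^-14 / 3.6 × 10^-10 = 2.78 × 10^-5
From the ICE table, Ka = x²/(0.39 − x) = 2.78 × 10^-5.
Since Ka ≪ C₀, x ≈ √(Ka·C₀) = 3.29 × 10^-3 M.
(x/C₀ = 0.84% < 5%, so the approximation holds.)
pH = −log(3.29 × 10^-3) = 2.48

pH = 2.48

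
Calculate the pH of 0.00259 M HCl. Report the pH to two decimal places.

pH = 2.59

HCl is a strong acid and dissociates completely, so [H+] = 0.00259 M.
pH = -log(0.00259) = 2.59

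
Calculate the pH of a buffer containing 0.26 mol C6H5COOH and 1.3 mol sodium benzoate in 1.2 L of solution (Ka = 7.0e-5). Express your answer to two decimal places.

pH = 4.85

pKa = −log(7.0 × 10^-5) = 4.155
Henderson–Hasselbalch: pH = pKa + log([C6H5COO-]/[C6H5COOH]) = 4.155 + log(1.3/0.26)
pH = 4.155 + (+0.699) = 4.85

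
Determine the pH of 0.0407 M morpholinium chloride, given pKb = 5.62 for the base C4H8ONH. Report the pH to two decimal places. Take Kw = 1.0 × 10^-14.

C4H8ONH2+ is the conjugate acid of the weak base C4H8ONH.
Kb = 10^(−5.62) = 2.40 × 10^-6
Ka = Kw/Kb = 1.0×10^-14 / 2.40 × 10^-6 = 4.17 × 10^-9
Ka = [H+]²/(0.0407 − [H+]) = 4.17 × 10^-9
Since Ka ≪ C₀, [H+] ≈ √(Ka·C₀) = 1.30 × 10^-5 M.
([H+]/C₀ = 0.032% < 5%, so the approximation holds.)
pH = −log(1.30 × 10^-5) = 4.89

pH = 4.89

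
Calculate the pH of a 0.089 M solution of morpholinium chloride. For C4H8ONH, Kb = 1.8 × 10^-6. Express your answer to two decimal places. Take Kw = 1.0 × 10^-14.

pH = 4.65

C4H8ONH2+ is the conjugate acid of the weak base C4H8ONH.
Ka = Kw/Kb = 1.0×10^-14 / 1.8 × 10^-6 = 5.56 × 10^-9
From the ICE table, Ka = [H+]²/(0.089 − [H+]) = 5.56 × 10^-9.
Assume [H+] ≪ 0.089: [H+] ≈ √(5.56 × 10^-9 × 0.089) = 2.22 × 10^-5 M
pH = −log(2.22 × 10^-5) = 4.65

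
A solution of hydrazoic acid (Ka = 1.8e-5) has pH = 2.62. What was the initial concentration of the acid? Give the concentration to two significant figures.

[H+] = 10^(-2.62) = 2.40 × 10^-3 M = x
Ka = x²/(C₀ − x) ⇒ C₀ = x + x²/Ka
C₀ = 2.40 × 10^-3 + (2.40 × 10^-3)²/(1.8 × 10^-5) = 3.22 × 10^-1 M

C₀ = 3.2 × 10^-1 M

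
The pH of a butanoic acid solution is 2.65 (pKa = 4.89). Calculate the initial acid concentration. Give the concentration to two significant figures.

[H+] = 10^(-2.65) = 2.24 × 10^-3 M = x
Ka = 10^(−4.89) = 1.29 × 10^-5
Ka = x²/(C₀ − x) ⇒ C₀ = x + x²/Ka
C₀ = 2.24 × 10^-3 + (2.24 × 10^-3)²/(1.29 × 10^-5) = 3.91 × 10^-1 M

C₀ = 3.9 × 10^-1 M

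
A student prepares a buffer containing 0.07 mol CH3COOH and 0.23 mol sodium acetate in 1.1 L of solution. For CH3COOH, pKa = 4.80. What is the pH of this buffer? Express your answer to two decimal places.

pH = 5.32

Using pH = pKa + log([base]/[acid]) with [base]/[acid] = 0.23/0.07:
pH = 4.80 + (+0.517) = 5.32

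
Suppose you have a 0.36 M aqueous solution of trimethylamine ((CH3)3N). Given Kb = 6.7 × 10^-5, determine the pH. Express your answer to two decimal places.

pH = 11.69

(CH3)3N + H2O ⇌ (CH3)3NH+ + OH-
Let x = [OH-] at equilibrium. Kb = x²/(0.36 − x).
Neglecting x in the denominator: x = √(6.7 × 10^-5 × 0.36) = 4.91 × 10^-3 M
pOH = −log(4.91 × 10^-3) = 2.31; pH = 14.00 − 2.31 = 11.69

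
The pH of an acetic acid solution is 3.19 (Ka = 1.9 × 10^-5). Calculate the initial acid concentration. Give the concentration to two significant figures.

[H+] = 10^(-3.19) = 6.46 × 10^-4 M = x
Ka = x²/(C₀ − x) ⇒ C₀ = x + x²/Ka
C₀ = 6.46 × 10^-4 + (6.46 × 10^-4)²/(1.9 × 10^-5) = 2.26 × 10^-2 M

C₀ = 2.3 × 10^-2 M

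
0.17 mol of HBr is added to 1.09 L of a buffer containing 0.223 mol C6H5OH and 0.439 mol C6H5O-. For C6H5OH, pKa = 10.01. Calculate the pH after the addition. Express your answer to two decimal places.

After neutralization: n(C6H5OH) = 0.393 mol, n(C6H5O-) = 0.269 mol.
pH = pKa + log(n_C6H5O-/n_C6H5OH) = 10.01 + log(0.269/0.393) = 10.01 + (-0.165)

pH = 9.85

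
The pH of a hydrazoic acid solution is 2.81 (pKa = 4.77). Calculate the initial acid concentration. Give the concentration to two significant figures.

C₀ = 1.4 × 10^-1 M

[H+] = 10^(-2.81) = 1.55 × 10^-3 M = x
Ka = 10^(−4.77) = 1.70 × 10^-5
Ka = x²/(C₀ − x) ⇒ C₀ = x + x²/Ka
C₀ = 1.55 × 10^-3 + (1.55 × 10^-3)²/(1.70 × 10^-5) = 1.43 × 10^-1 M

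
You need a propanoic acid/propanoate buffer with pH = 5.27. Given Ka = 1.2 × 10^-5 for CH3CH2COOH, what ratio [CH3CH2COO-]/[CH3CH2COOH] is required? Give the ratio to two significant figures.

pKa = -log(1.2 × 10^-5) = 4.921
pH = pKa + log(r) ⇒ log(r) = 5.27 − 4.921 = +0.349
r = [CH3CH2COO-]/[CH3CH2COOH] = 10^(+0.349) = 2.23

ratio = 2.2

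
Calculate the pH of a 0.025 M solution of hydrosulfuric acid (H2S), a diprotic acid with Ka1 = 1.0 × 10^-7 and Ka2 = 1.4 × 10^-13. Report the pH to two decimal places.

pH = 4.30

Ka1 ≫ Ka2, so treat the first dissociation as the only significant source of H+.
Ka1 = x²/(0.025 − x) = 1.0 × 10^-7
x ≈ √(1.0 × 10^-7 × 0.025) = 5.00 × 10^-5 M
pH = −log(5.00 × 10^-5) = 4.30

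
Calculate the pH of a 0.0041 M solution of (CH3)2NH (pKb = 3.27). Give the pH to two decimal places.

pH = 11.09

(CH3)2NH + H2O ⇌ (CH3)2NH2+ + OH-
Kb = 10^(−3.27) = 5.37 × 10^-4
Kb = x²/(0.0041 − x) = 5.37 × 10^-4
x is not negligible relative to C₀; solve x² + 0.000537·x − 2.2e-06 = 0.
x = (−Kb + √(Kb² + 4·Kb·C₀))/2 = 1.24 × 10^-3 M
pOH = −log(1.24 × 10^-3) = 2.91; pH = 14.00 − 2.91 = 11.09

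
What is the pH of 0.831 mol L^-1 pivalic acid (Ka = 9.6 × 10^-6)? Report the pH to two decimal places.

(CH3)3CCOOH ⇌ (CH3)3CCOO- + H+
Ka = [H+]²/(0.831 − [H+]) = 9.6 × 10^-6
Since Ka ≪ C₀, [H+] ≈ √(Ka·C₀) = 2.82 × 10^-3 M.
pH = −log[H+] = −log(2.82 × 10^-3) = 2.55

pH = 2.55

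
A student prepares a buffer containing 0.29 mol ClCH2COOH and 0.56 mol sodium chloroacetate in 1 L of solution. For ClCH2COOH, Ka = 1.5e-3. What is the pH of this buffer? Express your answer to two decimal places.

pKa = −log(1.5 × 10^-3) = 2.824
Using pH = pKa + log([base]/[acid]) with [base]/[acid] = 0.56/0.29:
pH = 2.824 + (+0.286) = 3.11

pH = 3.11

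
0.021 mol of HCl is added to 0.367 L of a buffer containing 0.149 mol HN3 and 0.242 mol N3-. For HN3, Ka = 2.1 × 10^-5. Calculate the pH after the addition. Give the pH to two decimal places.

Added H+ converts N3- to HN3: HN3 → 0.17 mol, N3- → 0.221 mol.
pKa = −log(2.1 × 10^-5) = 4.678
pH = pKa + log(n_N3-/n_HN3) = 4.678 + log(0.221/0.17) = 4.678 + (+0.114)

pH = 4.79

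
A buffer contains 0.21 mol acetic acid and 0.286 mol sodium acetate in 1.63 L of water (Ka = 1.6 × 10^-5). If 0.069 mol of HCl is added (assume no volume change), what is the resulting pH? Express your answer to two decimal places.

pH = 4.69

After neutralization: n(CH3COOH) = 0.279 mol, n(CH3COO-) = 0.217 mol.
pKa = −log(1.6 × 10^-5) = 4.796
pH = pKa + log([A⁻]/[HA]) = 4.796 + log(0.217/0.279) = 4.796 -0.109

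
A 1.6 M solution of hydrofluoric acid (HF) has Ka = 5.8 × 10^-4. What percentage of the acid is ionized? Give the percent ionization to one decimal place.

HF ⇌ F- + H+; let x = [H+] at equilibrium.
x ≈ √(Ka·C₀) = √(5.8 × 10^-4 × 1.6) = 3.05 × 10^-2 M
Fraction ionized = 3.05 × 10^-2 / 1.6 = 0.0191 → 1.9%

1.9%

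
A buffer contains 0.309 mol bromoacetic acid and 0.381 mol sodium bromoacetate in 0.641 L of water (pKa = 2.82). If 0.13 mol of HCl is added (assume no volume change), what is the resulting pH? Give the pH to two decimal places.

Added H+ converts BrCH2COO- to BrCH2COOH: BrCH2COOH → 0.439 mol, BrCH2COO- → 0.251 mol.
Henderson–Hasselbalch with mole ratio 0.251/0.439: pH = 2.82 + (-0.243)

pH = 2.58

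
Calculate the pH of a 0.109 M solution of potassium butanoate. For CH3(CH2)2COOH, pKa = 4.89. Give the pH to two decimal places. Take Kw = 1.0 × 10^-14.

CH3(CH2)2COO- is the conjugate base of the weak acid CH3(CH2)2COOH.
Ka = 10^(−4.89) = 1.29 × 10^-5
Kb = Kw/Ka = 1.0×10^-14 / 1.29 × 10^-5 = 7.75 × 10^-10
From the ICE table, Kb = x²/(0.109 − x) = 7.75 × 10^-10.
Since Kb ≪ C₀, x ≈ √(Kb·C₀) = 9.19 × 10^-6 M.
(x/C₀ = 0.0084% < 5%, so the approximation holds.)
pOH = 5.04, so pH = 14.00 − pOH = 8.96

pH = 8.96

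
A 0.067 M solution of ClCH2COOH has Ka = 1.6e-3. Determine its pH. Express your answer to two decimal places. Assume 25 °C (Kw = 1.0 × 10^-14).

ClCH2COOH ⇌ ClCH2COO- + H+
Ka = [H+]²/(0.067 − [H+]) = 1.6 × 10^-3
[H+] is not negligible relative to C₀; solve [H+]² + 0.0016·[H+] − 0.000107 = 0.
[H+] = [−0.0016 + √(0.0016² + 0.000429)]/2 = 9.58 × 10^-3 M
pH = −log[H+] = −log(9.58 × 10^-3) = 2.02

pH = 2.02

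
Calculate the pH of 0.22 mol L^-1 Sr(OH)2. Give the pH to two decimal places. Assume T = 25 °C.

Sr(OH)2 is a strong base (each formula unit releases 2 OH-); [OH-] = 0.44 M.
pOH = -log(0.44) = 0.36
pH = 14.00 - 0.36 = 13.64

pH = 13.64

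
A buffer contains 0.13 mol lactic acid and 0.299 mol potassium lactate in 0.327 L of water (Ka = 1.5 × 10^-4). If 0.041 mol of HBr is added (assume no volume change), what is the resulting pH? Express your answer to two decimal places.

pH = 4.00

After neutralization: n(CH3CH(OH)COOH) = 0.171 mol, n(CH3CH(OH)COO-) = 0.258 mol.
pKa = −log(1.5 × 10^-4) = 3.824
pH = pKa + log([A⁻]/[HA]) = 3.824 + log(0.258/0.171) = 3.824 +0.179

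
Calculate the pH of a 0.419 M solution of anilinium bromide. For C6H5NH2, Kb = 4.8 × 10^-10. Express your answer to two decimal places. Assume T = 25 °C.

pH = 2.53

C6H5NH3+ is the conjugate acid of the weak base C6H5NH2.
Ka = Kw/Kb = 1.0×10^-14 / 4.8 × 10^-10 = 2.08 × 10^-5
Ka = [H+]²/(0.419 − [H+]) = 2.08 × 10^-5
Neglecting [H+] in the denominator: [H+] = √(2.08 × 10^-5 × 0.419) = 2.95 × 10^-3 M
([H+]/C₀ = 0.7% < 5%, so the approximation holds.)
pH = −log[H+] = −log(2.95 × 10^-3) = 2.53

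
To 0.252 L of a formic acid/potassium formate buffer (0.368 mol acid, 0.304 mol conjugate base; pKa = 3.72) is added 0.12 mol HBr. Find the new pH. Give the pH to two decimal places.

pH = 3.30

Added H+ converts HCOO- to HCOOH: HCOOH → 0.488 mol, HCOO- → 0.184 mol.
Henderson–Hasselbalch with mole ratio 0.184/0.488: pH = 3.72 + (-0.424)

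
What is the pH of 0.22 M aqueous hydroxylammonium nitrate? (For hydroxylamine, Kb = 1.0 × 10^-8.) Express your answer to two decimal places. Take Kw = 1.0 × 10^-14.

NH3OH+ is the conjugate acid of the weak base NH2OH.
Ka = Kw/Kb = 1.0×10^-14 / 1.0 × 10^-8 = 1.00 × 10^-6
From the ICE table, Ka = x²/(0.22 − x) = 1.00 × 10^-6.
Neglecting x in the denominator: x = √(1.00 × 10^-6 × 0.22) = 4.69 × 10^-4 M
pH = −log[H+] = −log(4.69 × 10^-4) = 3.33

pH = 3.33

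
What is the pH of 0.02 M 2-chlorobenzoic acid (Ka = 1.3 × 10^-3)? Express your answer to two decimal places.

ClC6H4COOH ⇌ ClC6H4COO- + H+
Ka = x²/(0.02 − x) = 1.3 × 10^-3
The 5% rule fails; solving x² + Ka·x − Ka·C₀ = 0 exactly:
x = (−Ka + √(Ka² + 4·Ka·C₀))/2 = 4.49 × 10^-3 M
pH = −log(4.49 × 10^-3) = 2.35

pH = 2.35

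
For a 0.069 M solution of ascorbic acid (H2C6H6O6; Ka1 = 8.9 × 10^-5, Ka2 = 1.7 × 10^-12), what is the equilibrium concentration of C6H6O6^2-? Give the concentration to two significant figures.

First ionization gives [H+] ≈ [HC6H6O6-] = 2.48 × 10^-3 M.
Second step: Ka2 = [H+][C6H6O6^2-]/[HC6H6O6-] ≈ [C6H6O6^2-] (since [H+] ≈ [HC6H6O6-]).
So [C6H6O6^2-] ≈ Ka2.

1.7 × 10^-12 M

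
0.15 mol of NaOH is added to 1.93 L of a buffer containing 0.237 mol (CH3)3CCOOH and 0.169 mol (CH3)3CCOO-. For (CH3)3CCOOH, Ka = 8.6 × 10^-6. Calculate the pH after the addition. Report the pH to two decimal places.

pH = 5.63

OH- converts (CH3)3CCOOH to (CH3)3CCOO-: (CH3)3CCOOH → 0.087 mol, (CH3)3CCOO- → 0.319 mol.
pKa = −log(8.6 × 10^-6) = 5.066
pH = pKa + log(n_(CH3)3CCOO-/n_(CH3)3CCOOH) = 5.066 + log(0.319/0.087) = 5.066 + (+0.564)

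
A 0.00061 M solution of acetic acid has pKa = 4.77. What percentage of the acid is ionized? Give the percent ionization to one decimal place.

CH3COOH ⇌ CH3COO- + H+; let x = [H+] at equilibrium.
Ka = 10^(−4.77) = 1.70 × 10^-5
Ka = x²/(C₀ − x); solving the quadratic gives x = 9.37 × 10^-5 M.
% ionization = x/C₀ × 100% = 9.37 × 10^-5/0.00061 × 100% = 15.4%

15.4%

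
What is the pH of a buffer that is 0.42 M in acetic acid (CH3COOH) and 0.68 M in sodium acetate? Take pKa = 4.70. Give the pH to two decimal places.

pH = pKa + log([A⁻]/[HA]) = 4.70 + log(0.68/0.42)
pH = 4.70 + (+0.209) = 4.91

pH = 4.91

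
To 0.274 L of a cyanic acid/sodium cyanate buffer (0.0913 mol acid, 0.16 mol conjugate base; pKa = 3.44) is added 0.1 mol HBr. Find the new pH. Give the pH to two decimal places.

Added H+ converts OCN- to HOCN: HOCN → 0.191 mol, OCN- → 0.06 mol.
pH = pKa + log(n_OCN-/n_HOCN) = 3.44 + log(0.06/0.191) = 3.44 + (-0.503)

pH = 2.94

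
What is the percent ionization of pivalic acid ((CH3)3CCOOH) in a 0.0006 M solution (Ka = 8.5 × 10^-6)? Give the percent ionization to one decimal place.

11.2%

(CH3)3CCOOH ⇌ (CH3)3CCOO- + H+; let x = [H+] at equilibrium.
Solve x² + 8.5e-06x − 5.1e-09 = 0 → x = 6.73 × 10^-5 M
% ionization = x/C₀ × 100% = 6.73 × 10^-5/0.0006 × 100% = 11.2%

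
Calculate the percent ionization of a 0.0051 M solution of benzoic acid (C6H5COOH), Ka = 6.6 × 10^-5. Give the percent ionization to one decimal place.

10.7%

C6H5COOH ⇌ C6H5COO- + H+; let x = [H+] at equilibrium.
Ka = x²/(C₀ − x); solving the quadratic gives x = 5.48 × 10^-4 M.
% ionization = x/C₀ × 100% = 5.48 × 10^-4/0.0051 × 100% = 10.7%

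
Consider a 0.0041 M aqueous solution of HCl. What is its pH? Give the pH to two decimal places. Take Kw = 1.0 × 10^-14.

HCl is a strong acid and dissociates completely, so [H+] = 0.0041 M.
pH = -log(0.0041) = 2.39

pH = 2.39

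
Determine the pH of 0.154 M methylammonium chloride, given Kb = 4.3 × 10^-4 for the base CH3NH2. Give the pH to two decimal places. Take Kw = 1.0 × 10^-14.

pH = 5.72

CH3NH3+ is the conjugate acid of the weak base CH3NH2.
Ka = Kw/Kb = 1.0×10^-14 / 4.3 × 10^-4 = 2.33 × 10^-11
From the ICE table, Ka = [H+]²/(0.154 − [H+]) = 2.33 × 10^-11.
Assume [H+] ≪ 0.154: [H+] ≈ √(2.33 × 10^-11 × 0.154) = 1.89 × 10^-6 M
([H+]/C₀ = 0.0012% < 5%, so the approximation holds.)
pH = −log(1.89 × 10^-6) = 5.72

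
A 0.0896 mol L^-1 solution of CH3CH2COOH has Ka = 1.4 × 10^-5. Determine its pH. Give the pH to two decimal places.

CH3CH2COOH ⇌ CH3CH2COO- + H+
From the ICE table, Ka = [H+]²/(0.0896 − [H+]) = 1.4 × 10^-5.
Since Ka ≪ C₀, [H+] ≈ √(Ka·C₀) = 1.12 × 10^-3 M.
([H+]/C₀ = 1.2% < 5%, so the approximation holds.)
pH = −log[H+] = −log(1.12 × 10^-3) = 2.95

pH = 2.95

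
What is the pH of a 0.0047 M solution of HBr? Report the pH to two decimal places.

pH = 2.33

HBr is a strong acid and dissociates completely, so [H+] = 0.0047 M.
pH = -log(0.0047) = 2.33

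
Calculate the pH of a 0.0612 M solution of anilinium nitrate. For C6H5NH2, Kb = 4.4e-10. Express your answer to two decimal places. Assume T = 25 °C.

pH = 2.93

C6H5NH3+ is the conjugate acid of the weak base C6H5NH2.
Ka = Kw/Kb = 1.0×10^-14 / 4.4 × 10^-10 = 2.27 × 10^-5
Ka = [H+]²/(0.0612 − [H+]) = 2.27 × 10^-5
Assume [H+] ≪ 0.0612: [H+] ≈ √(2.27 × 10^-5 × 0.0612) = 1.18 × 10^-3 M
Check: 1.9% ionized — well under 5%, approximation valid.
pH = −log[H+] = −log(1.18 × 10^-3) = 2.93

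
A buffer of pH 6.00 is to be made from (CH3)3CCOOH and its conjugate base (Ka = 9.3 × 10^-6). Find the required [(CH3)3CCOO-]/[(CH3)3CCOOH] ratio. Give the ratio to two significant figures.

pKa = -log(9.3 × 10^-6) = 5.032
pH = pKa + log(r) ⇒ log(r) = 6.00 − 5.032 = +0.968
r = [(CH3)3CCOO-]/[(CH3)3CCOOH] = 10^(+0.968) = 9.29

ratio = 9.3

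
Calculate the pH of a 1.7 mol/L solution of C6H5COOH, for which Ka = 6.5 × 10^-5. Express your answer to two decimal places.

pH = 1.98

C6H5COOH ⇌ C6H5COO- + H+
Ka = [H+]²/(1.7 − [H+]) = 6.5 × 10^-5
Neglecting [H+] in the denominator: [H+] = √(6.5 × 10^-5 × 1.7) = 1.05 × 10^-2 M
([H+]/C₀ = 0.62% < 5%, so the approximation holds.)
pH = −log(1.05 × 10^-2) = 1.98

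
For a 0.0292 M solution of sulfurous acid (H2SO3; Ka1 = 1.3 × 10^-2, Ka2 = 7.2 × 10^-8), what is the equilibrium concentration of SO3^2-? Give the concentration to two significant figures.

7.2 × 10^-8 M

First ionization gives [H+] ≈ [HSO3-] = 1.40 × 10^-2 M.
Second step: Ka2 = [H+][SO3^2-]/[HSO3-] ≈ [SO3^2-] (since [H+] ≈ [HSO3-]).
So [SO3^2-] ≈ Ka2.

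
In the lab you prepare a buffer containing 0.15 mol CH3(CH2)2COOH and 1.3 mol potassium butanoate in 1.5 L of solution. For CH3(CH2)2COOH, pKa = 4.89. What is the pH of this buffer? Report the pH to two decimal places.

pH = pKa + log([A⁻]/[HA]) = 4.89 + log(1.3/0.15)
pH = 4.89 + (+0.938) = 5.83

pH = 5.83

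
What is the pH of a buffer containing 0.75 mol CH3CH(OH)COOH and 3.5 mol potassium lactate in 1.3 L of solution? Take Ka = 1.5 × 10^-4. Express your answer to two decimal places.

pKa = −log(1.5 × 10^-4) = 3.824
Using pH = pKa + log([base]/[acid]) with [base]/[acid] = 3.5/0.75:
pH = 3.824 + (+0.669) = 4.49

pH = 4.49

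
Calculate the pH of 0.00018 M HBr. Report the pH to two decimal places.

pH = 3.74

HBr is a strong acid and dissociates completely, so [H+] = 0.00018 M.
pH = -log(0.00018) = 3.74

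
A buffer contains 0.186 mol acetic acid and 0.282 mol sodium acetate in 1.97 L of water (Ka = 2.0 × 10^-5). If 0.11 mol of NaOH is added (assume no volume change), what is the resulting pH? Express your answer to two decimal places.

OH- converts CH3COOH to CH3COO-: CH3COOH → 0.076 mol, CH3COO- → 0.392 mol.
pKa = −log(2.0 × 10^-5) = 4.699
pH = pKa + log(n_CH3COO-/n_CH3COOH) = 4.699 + log(0.392/0.076) = 4.699 + (+0.712)

pH = 5.41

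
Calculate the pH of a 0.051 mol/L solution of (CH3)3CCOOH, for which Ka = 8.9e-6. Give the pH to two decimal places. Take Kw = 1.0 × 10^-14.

pH = 3.17

(CH3)3CCOOH ⇌ (CH3)3CCOO- + H+
From the ICE table, Ka = [H+]²/(0.051 − [H+]) = 8.9 × 10^-6.
Assume [H+] ≪ 0.051: [H+] ≈ √(8.9 × 10^-6 × 0.051) = 6.74 × 10^-4 M
pH = −log[H+] = −log(6.74 × 10^-4) = 3.17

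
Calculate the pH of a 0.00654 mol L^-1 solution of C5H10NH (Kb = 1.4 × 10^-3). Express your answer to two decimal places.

pH = 11.38

C5H10NH + H2O ⇌ C5H10NH2+ + OH-
Let x = [OH-] at equilibrium. Kb = x²/(0.00654 − x).
The 5% rule fails; solving x² + Kb·x − Kb·C₀ = 0 exactly:
x = (−Kb + √(Kb² + 4·Kb·C₀))/2 = 2.41 × 10^-3 M
pOH = 2.62, so pH = 14.00 − pOH = 11.38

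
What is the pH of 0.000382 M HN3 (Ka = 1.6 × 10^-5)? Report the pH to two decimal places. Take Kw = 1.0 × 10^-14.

HN3 ⇌ N3- + H+
Ka = x²/(0.000382 − x) = 1.6 × 10^-5
The 5% rule fails; solving x² + Ka·x − Ka·C₀ = 0 exactly:
x = (−Ka + √(Ka² + 4·Ka·C₀))/2 = 7.06 × 10^-5 M
pH = −log[H+] = −log(7.06 × 10^-5) = 4.15

pH = 4.15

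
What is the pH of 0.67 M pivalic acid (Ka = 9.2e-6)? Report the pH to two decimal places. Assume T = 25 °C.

(CH3)3CCOOH ⇌ (CH3)3CCOO- + H+
Ka = x²/(0.67 − x) = 9.2 × 10^-6
Since Ka ≪ C₀, x ≈ √(Ka·C₀) = 2.48 × 10^-3 M.
Check: 0.37% ionized — well under 5%, approximation valid.
pH = −log(2.48 × 10^-3) = 2.61

pH = 2.61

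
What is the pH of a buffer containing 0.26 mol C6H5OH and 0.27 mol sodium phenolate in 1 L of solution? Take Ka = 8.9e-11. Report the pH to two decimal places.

pH = 10.07

pKa = −log(8.9 × 10^-11) = 10.051
Henderson–Hasselbalch: pH = pKa + log([C6H5O-]/[C6H5OH]) = 10.051 + log(0.27/0.26)
pH = 10.051 + (+0.016) = 10.07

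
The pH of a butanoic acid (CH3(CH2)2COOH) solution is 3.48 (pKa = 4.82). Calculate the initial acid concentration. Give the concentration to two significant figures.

[H+] = 10^(-3.48) = 3.31 × 10^-4 M = x
Ka = 10^(−4.82) = 1.51 × 10^-5
Ka = x²/(C₀ − x) ⇒ C₀ = x + x²/Ka
C₀ = 3.31 × 10^-4 + (3.31 × 10^-4)²/(1.51 × 10^-5) = 7.59 × 10^-3 M

C₀ = 7.6 × 10^-3 M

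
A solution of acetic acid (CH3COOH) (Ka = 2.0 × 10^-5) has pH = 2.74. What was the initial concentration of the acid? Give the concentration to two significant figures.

C₀ = 1.7 × 10^-1 M

[H+] = 10^(-2.74) = 1.82 × 10^-3 M = x
Ka = x²/(C₀ − x) ⇒ C₀ = x + x²/Ka
C₀ = 1.82 × 10^-3 + (1.82 × 10^-3)²/(2.0 × 10^-5) = 1.67 × 10^-1 M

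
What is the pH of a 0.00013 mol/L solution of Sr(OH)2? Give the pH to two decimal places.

Sr(OH)2 is a strong base (each formula unit releases 2 OH-); [OH-] = 0.00026 M.
pOH = -log(0.00026) = 3.59
pH = 14.00 - 3.59 = 10.41

pH = 10.41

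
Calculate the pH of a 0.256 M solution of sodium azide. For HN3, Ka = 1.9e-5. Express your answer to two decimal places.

pH = 9.06

N3- is the conjugate base of the weak acid HN3.
Kb = Kw/Ka = 1.0×10^-14 / 1.9 × 10^-5 = 5.26 × 10^-10
From the ICE table, Kb = x²/(0.256 − x) = 5.26 × 10^-10.
Assume x ≪ 0.256: x ≈ √(5.26 × 10^-10 × 0.256) = 1.16 × 10^-5 M
pOH = 4.94, so pH = 14.00 − pOH = 9.06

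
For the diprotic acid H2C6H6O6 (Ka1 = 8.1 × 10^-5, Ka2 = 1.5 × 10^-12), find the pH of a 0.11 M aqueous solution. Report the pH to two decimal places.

Ka1 ≫ Ka2, so treat the first dissociation as the only significant source of H+.
Ka1 = x²/(0.11 − x) = 8.1 × 10^-5
x ≈ √(8.1 × 10^-5 × 0.11) = 2.98 × 10^-3 M
pH = −log(2.98 × 10^-3) = 2.53

pH = 2.53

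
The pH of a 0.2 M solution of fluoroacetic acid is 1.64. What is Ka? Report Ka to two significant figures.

[H+] = 10^(-1.64) = 2.29 × 10^-2 M
At equilibrium [HA] = 0.2 − 2.29 × 10^-2 = 1.77 × 10^-1 M
Ka = [H+][A-]/[HA] = (2.29 × 10^-2)² / 1.77 × 10^-1 = 3.0 × 10^-3

Ka = 3.0 × 10^-3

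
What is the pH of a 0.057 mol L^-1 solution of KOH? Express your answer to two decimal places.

pH = 12.76

KOH is a strong base; [OH-] = 0.057 M.
pOH = -log(0.057) = 1.24
pH = 14.00 - 1.24 = 12.76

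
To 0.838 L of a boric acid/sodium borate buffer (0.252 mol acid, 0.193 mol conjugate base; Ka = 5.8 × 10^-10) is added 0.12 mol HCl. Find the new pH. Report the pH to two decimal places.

pH = 8.53

After neutralization: n(B(OH)3) = 0.372 mol, n(B(OH)4-) = 0.073 mol.
pKa = −log(5.8 × 10^-10) = 9.237
pH = pKa + log([A⁻]/[HA]) = 9.237 + log(0.073/0.372) = 9.237 -0.707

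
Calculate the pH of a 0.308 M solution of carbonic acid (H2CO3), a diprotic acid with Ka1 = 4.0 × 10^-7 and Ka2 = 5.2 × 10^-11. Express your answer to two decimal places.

Since Ka1 ≫ Ka2, the first ionization dominates [H+].
Ka1 = x²/(0.308 − x) = 4.0 × 10^-7
x ≈ √(4.0 × 10^-7 × 0.308) = 3.51 × 10^-4 M
pH = −log(3.51 × 10^-4) = 3.45

pH = 3.45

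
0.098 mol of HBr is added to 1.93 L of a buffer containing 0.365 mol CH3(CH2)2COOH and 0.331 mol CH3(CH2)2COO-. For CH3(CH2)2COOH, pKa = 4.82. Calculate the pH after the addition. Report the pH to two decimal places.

pH = 4.52

Added H+ converts CH3(CH2)2COO- to CH3(CH2)2COOH: CH3(CH2)2COOH → 0.463 mol, CH3(CH2)2COO- → 0.233 mol.
pH = pKa + log([A⁻]/[HA]) = 4.82 + log(0.233/0.463) = 4.82 -0.298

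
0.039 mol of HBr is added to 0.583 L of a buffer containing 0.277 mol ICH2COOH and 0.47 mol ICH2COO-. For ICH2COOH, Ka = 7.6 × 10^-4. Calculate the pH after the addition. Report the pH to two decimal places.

After neutralization: n(ICH2COOH) = 0.316 mol, n(ICH2COO-) = 0.431 mol.
pKa = −log(7.6 × 10^-4) = 3.119
Henderson–Hasselbalch with mole ratio 0.431/0.316: pH = 3.119 + (+0.135)

pH = 3.25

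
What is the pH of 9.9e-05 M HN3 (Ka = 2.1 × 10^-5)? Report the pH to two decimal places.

pH = 4.44

HN3 ⇌ N3- + H+
From the ICE table, Ka = [H+]²/(9.9e-05 − [H+]) = 2.1 × 10^-5.
The 5% rule fails; solving [H+]² + Ka·[H+] − Ka·C₀ = 0 exactly:
[H+] = (−Ka + √(Ka² + 4·Ka·C₀))/2 = 3.63 × 10^-5 M
pH = −log[H+] = −log(3.63 × 10^-5) = 4.44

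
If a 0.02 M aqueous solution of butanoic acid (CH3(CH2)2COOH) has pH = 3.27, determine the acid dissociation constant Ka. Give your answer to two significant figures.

Ka = 1.5 × 10^-5

[H+] = 10^(-3.27) = 5.37 × 10^-4 M
At equilibrium [HA] = 0.02 − 5.37 × 10^-4 = 1.95 × 10^-2 M
Ka = [H+][A-]/[HA] = (5.37 × 10^-4)² / 1.95 × 10^-2 = 1.5 × 10^-5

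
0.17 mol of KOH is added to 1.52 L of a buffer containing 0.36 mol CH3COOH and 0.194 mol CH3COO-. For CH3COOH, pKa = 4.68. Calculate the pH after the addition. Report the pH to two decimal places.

After neutralization: n(CH3COOH) = 0.19 mol, n(CH3COO-) = 0.364 mol.
Henderson–Hasselbalch with mole ratio 0.364/0.19: pH = 4.68 + (+0.282)

pH = 4.96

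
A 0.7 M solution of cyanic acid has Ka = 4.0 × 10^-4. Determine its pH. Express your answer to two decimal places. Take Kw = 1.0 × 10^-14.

pH = 1.78

HOCN ⇌ OCN- + H+
Ka = [H+]²/(0.7 − [H+]) = 4.0 × 10^-4
Neglecting [H+] in the denominator: [H+] = √(4.0 × 10^-4 × 0.7) = 1.67 × 10^-2 M
pH = −log[H+] = −log(1.67 × 10^-2) = 1.78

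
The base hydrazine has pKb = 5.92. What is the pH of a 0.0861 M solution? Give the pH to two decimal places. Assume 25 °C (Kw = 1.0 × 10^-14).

N2H4 + H2O ⇌ N2H5+ + OH-
Kb = 10^(−5.92) = 1.20 × 10^-6
Kb = x²/(0.0861 − x) = 1.20 × 10^-6
Since Kb ≪ C₀, x ≈ √(Kb·C₀) = 3.21 × 10^-4 M.
pOH = 3.49, so pH = 14.00 − pOH = 10.51

pH = 10.51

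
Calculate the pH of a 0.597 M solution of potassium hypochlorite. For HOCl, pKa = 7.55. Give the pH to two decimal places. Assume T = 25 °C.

pH = 10.66

OCl- is the conjugate base of the weak acid HOCl.
Ka = 10^(−7.55) = 2.82 × 10^-8
Kb = Kw/Ka = 1.0×10^-14 / 2.82 × 10^-8 = 3.55 × 10^-7
Let x = [OH-] at equilibrium. Kb = x²/(0.597 − x).
Neglecting x in the denominator: x = √(3.55 × 10^-7 × 0.597) = 4.60 × 10^-4 M
Check: 0.077% ionized — well under 5%, approximation valid.
pOH = 3.34, so pH = 14.00 − pOH = 10.66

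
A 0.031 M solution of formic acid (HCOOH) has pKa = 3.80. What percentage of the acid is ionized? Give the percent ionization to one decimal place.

6.9%

HCOOH ⇌ HCOO- + H+; let x = [H+] at equilibrium.
Ka = 10^(−3.80) = 1.58 × 10^-4
Solve x² + 0.000158x − 4.9e-06 = 0 → x = 2.14 × 10^-3 M
% ionization = x/C₀ × 100% = 2.14 × 10^-3/0.031 × 100% = 6.9%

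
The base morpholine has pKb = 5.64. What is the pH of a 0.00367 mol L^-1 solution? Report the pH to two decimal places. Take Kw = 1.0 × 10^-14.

C4H8ONH + H2O ⇌ C4H8ONH2+ + OH-
Kb = 10^(−5.64) = 2.29 × 10^-6
Kb = [OH-]²/(0.00367 − [OH-]) = 2.29 × 10^-6
Neglecting [OH-] in the denominator: [OH-] = √(2.29 × 10^-6 × 0.00367) = 9.17 × 10^-5 M
pOH = −log(9.17 × 10^-5) = 4.04; pH = 14.00 − 4.04 = 9.96

pH = 9.96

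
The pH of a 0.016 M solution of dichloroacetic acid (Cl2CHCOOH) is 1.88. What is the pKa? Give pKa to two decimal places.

pKa = 1.21

[H+] = 10^(-1.88) = 1.32 × 10^-2 M
At equilibrium [HA] = 0.016 − 1.32 × 10^-2 = 2.80 × 10^-3 M
Ka = [H+][A-]/[HA] = (1.32 × 10^-2)² / 2.80 × 10^-3 = 6.22 × 10^-2
pKa = -log(6.22 × 10^-2) = 1.21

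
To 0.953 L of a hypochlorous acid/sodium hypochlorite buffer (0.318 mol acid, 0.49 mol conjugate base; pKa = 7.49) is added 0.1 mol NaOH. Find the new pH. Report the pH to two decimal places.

After neutralization: n(HOCl) = 0.218 mol, n(OCl-) = 0.59 mol.
Henderson–Hasselbalch with mole ratio 0.59/0.218: pH = 7.49 + (+0.432)

pH = 7.92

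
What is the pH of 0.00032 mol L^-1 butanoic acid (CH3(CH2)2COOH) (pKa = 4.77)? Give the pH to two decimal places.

CH3(CH2)2COOH ⇌ CH3(CH2)2COO- + H+
Ka = 10^(−4.77) = 1.70 × 10^-5
Ka = x²/(0.00032 − x) = 1.70 × 10^-5
Here C₀/Ka ≈ 18.8, so the small-x approximation fails. Use the quadratic:
x = (−Ka + √(Ka² + 4·Ka·C₀))/2 = 6.57 × 10^-5 M
pH = −log[H+] = −log(6.57 × 10^-5) = 4.18

pH = 4.18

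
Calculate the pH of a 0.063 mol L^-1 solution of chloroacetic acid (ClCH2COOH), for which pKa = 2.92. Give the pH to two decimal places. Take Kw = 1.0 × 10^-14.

pH = 2.09

ClCH2COOH ⇌ ClCH2COO- + H+
Ka = 10^(−2.92) = 1.20 × 10^-3
Ka = x²/(0.063 − x) = 1.20 × 10^-3
Here C₀/Ka ≈ 52.5, so the small-x approximation fails. Use the quadratic:
x = [−0.0012 + √(0.0012² + 0.000302)]/2 = 8.12 × 10^-3 M
pH = −log(8.12 × 10^-3) = 2.09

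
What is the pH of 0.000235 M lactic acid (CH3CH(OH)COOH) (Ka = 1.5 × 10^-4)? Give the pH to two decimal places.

pH = 3.90

CH3CH(OH)COOH ⇌ CH3CH(OH)COO- + H+
From the ICE table, Ka = [H+]²/(0.000235 − [H+]) = 1.5 × 10^-4.
[H+] is not negligible relative to C₀; solve [H+]² + 0.00015·[H+] − 3.52e-08 = 0.
[H+] = [−0.00015 + √(0.00015² + 1.41e-07)]/2 = 1.27 × 10^-4 M
pH = −log[H+] = −log(1.27 × 10^-4) = 3.90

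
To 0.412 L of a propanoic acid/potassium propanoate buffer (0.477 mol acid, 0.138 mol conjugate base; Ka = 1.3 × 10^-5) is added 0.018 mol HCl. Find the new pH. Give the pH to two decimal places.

pH = 4.27

Added H+ converts CH3CH2COO- to CH3CH2COOH: CH3CH2COOH → 0.495 mol, CH3CH2COO- → 0.12 mol.
pKa = −log(1.3 × 10^-5) = 4.886
Henderson–Hasselbalch with mole ratio 0.12/0.495: pH = 4.886 + (-0.615)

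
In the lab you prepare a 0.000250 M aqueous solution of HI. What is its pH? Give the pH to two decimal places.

HI is a strong acid and dissociates completely, so [H+] = 0.000250 M.
pH = -log(0.00025) = 3.60

pH = 3.60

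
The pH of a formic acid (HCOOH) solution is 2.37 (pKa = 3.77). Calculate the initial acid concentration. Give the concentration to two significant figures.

[H+] = 10^(-2.37) = 4.27 × 10^-3 M = x
Ka = 10^(−3.77) = 1.70 × 10^-4
Ka = x²/(C₀ − x) ⇒ C₀ = x + x²/Ka
C₀ = 4.27 × 10^-3 + (4.27 × 10^-3)²/(1.70 × 10^-4) = 1.12 × 10^-1 M

C₀ = 1.1 × 10^-1 M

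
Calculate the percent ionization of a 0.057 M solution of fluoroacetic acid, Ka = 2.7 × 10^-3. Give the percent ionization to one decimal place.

19.5%

FCH2COOH ⇌ FCH2COO- + H+; let x = [H+] at equilibrium.
Ka = x²/(C₀ − x); solving the quadratic gives x = 1.11 × 10^-2 M.
% ionization = x/C₀ × 100% = 1.11 × 10^-2/0.057 × 100% = 19.5%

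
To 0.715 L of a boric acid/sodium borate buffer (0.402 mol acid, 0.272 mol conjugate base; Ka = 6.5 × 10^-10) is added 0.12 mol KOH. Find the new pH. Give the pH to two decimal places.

pH = 9.33

After neutralization: n(B(OH)3) = 0.282 mol, n(B(OH)4-) = 0.392 mol.
pKa = −log(6.5 × 10^-10) = 9.187
pH = pKa + log(n_B(OH)4-/n_B(OH)3) = 9.187 + log(0.392/0.282) = 9.187 + (+0.143)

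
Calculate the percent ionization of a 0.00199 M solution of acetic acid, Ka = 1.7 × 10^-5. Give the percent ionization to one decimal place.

CH3COOH ⇌ CH3COO- + H+; let x = [H+] at equilibrium.
Solve x² + 1.7e-05x − 3.38e-08 = 0 → x = 1.76 × 10^-4 M
Fraction ionized = 1.76 × 10^-4 / 0.00199 = 0.0884 → 8.8%

8.8%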